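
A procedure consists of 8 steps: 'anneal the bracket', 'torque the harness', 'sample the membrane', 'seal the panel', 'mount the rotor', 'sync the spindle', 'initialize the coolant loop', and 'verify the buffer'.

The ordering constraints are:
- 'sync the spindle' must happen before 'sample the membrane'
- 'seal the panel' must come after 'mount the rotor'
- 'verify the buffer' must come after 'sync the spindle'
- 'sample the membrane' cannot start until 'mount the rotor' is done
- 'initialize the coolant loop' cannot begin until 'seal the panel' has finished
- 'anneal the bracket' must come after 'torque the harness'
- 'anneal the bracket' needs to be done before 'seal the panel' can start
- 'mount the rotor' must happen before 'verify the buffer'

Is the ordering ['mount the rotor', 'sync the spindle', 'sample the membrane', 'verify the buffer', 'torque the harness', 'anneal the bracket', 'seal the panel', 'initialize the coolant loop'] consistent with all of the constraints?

Yes

Going through the constraints one by one, each required predecessor appears earlier in the sequence than its dependent — e.g. 'mount the rotor' (position 1) is before 'seal the panel' (position 7), as required.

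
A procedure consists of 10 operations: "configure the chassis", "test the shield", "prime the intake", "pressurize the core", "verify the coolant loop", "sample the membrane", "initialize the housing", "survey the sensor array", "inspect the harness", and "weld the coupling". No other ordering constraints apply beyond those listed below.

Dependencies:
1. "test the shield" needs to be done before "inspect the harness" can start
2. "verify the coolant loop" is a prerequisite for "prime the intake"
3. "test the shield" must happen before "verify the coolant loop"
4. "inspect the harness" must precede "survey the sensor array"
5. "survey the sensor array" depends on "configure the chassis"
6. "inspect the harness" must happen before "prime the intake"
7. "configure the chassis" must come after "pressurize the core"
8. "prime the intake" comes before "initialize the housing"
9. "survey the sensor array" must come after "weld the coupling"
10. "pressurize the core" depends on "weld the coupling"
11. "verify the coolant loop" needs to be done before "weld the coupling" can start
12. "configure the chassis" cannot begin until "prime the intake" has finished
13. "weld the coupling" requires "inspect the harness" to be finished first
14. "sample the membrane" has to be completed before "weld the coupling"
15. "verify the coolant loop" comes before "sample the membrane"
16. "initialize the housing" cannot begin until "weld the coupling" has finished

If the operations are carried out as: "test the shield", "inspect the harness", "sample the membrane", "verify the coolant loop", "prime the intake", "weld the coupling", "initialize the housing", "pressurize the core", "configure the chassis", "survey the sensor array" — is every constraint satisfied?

No

The sequence places "sample the membrane" ahead of "verify the coolant loop".
That contradicts the constraint that "verify the coolant loop" must precede "sample the membrane".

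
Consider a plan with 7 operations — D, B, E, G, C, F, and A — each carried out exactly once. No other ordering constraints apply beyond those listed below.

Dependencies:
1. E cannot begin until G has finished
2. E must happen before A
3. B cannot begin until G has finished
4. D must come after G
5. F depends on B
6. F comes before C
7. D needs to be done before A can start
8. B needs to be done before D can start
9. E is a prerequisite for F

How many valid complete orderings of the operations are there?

15

Only G has no prerequisites, so it must go first.
Enumerating by repeatedly choosing an available operation (one whose prerequisites are all placed) gives 15 distinct complete orderings.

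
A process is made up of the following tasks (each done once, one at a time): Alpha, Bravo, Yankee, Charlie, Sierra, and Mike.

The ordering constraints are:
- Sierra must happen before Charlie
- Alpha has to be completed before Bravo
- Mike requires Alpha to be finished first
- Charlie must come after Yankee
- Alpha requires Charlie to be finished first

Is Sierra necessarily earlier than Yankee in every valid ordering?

No

No chain of constraints connects Sierra to Yankee in either direction.
There exist valid orderings with Yankee before Sierra, so Sierra is not required to come first.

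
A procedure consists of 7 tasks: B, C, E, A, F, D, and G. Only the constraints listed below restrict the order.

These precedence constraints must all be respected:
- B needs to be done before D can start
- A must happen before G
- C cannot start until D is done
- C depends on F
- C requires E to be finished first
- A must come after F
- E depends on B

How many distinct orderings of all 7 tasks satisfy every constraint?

68

The tasks with no prerequisites are B, F; any of them can be placed first.
Enumerating by repeatedly choosing an available task (one whose prerequisites are all placed) gives 68 distinct complete orderings.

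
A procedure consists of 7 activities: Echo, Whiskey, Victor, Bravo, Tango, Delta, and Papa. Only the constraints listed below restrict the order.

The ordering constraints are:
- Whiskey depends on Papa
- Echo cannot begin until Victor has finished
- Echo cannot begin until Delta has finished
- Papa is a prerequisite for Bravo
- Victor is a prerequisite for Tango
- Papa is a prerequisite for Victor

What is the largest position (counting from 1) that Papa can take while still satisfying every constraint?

2

Following every chain forward from Papa, the activities that must come later are Echo, Whiskey, Victor, Bravo, Tango — 5 of them.
So at least 5 activities follow Papa, putting Papa no later than position 2. That position is achievable by scheduling everything else first.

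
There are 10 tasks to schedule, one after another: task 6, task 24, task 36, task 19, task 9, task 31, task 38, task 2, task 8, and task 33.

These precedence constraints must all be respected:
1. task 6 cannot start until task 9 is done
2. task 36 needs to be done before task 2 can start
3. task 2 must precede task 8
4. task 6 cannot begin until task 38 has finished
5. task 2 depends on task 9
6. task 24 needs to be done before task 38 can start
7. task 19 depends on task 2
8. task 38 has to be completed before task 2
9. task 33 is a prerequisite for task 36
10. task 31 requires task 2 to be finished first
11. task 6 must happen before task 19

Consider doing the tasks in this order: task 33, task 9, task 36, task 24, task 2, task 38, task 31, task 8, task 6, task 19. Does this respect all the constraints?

The sequence places task 2 ahead of task 38.
That contradicts the constraint that task 38 must precede task 2.

No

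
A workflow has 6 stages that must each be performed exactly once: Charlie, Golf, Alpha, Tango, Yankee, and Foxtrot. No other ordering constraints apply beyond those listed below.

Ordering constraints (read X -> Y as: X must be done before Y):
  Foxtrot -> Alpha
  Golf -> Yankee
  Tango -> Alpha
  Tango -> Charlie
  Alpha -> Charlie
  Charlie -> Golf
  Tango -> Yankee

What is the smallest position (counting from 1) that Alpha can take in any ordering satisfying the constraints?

Every stage that must precede Alpha has to come before it. Tracing all chains that end at Alpha, those stages are: Tango, Foxtrot — 2 in total.
So at minimum 2 stages come before Alpha, putting Alpha no earlier than position 3. That position is achievable by scheduling exactly those predecessors first.

3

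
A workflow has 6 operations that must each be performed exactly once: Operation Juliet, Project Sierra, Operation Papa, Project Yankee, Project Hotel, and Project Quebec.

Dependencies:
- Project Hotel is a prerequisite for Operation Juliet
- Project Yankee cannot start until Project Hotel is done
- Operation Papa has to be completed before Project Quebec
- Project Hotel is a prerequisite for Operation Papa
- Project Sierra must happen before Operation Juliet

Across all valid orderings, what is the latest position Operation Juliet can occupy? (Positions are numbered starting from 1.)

6

No constraint forces any operation after Operation Juliet, so it can be placed last, in position 6.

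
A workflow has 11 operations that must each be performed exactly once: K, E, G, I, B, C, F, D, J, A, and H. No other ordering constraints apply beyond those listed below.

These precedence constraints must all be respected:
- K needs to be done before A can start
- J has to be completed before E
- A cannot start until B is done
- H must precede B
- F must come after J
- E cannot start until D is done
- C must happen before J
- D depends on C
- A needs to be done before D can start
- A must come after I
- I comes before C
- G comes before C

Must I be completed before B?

I and B are not related by any chain of constraints.
There exist valid orderings with B before I, so I is not required to come first.

No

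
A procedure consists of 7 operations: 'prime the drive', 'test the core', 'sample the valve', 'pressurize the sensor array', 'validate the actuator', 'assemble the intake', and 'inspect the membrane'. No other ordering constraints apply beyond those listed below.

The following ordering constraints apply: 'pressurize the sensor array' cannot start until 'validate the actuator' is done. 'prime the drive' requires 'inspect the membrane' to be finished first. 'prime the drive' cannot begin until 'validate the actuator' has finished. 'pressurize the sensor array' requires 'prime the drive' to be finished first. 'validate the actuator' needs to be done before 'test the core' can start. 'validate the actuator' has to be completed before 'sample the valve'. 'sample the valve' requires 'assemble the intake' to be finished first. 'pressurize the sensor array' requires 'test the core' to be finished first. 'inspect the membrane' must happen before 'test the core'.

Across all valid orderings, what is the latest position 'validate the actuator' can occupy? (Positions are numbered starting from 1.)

3

The operations that are forced after 'validate the actuator', directly or by a chain of constraints, are 'prime the drive', 'test the core', 'sample the valve', 'pressurize the sensor array'. That's 4 operations.
So at least 4 operations follow 'validate the actuator', putting 'validate the actuator' no later than position 3. That position is achievable by scheduling everything else first.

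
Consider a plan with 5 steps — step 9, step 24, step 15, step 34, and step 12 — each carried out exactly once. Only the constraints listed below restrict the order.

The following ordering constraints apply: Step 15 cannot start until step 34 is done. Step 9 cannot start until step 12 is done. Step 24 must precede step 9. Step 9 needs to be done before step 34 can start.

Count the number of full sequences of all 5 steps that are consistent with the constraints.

2 steps have no prerequisites (step 24, step 12), so any of them could come first.
Systematically extending each partial ordering one step at a time and counting, there are 2 complete orderings.

2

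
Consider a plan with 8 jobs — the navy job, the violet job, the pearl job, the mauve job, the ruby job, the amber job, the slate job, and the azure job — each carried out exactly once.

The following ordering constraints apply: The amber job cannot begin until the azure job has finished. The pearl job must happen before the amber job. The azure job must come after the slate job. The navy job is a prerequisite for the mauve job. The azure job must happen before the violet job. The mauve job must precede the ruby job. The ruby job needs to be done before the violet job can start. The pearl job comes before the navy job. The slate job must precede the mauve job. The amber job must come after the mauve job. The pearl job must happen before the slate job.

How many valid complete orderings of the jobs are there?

The pearl job is the only job with nothing required before it, so every ordering starts there.
Systematically extending each partial ordering one job at a time and counting, there are 19 complete orderings.

19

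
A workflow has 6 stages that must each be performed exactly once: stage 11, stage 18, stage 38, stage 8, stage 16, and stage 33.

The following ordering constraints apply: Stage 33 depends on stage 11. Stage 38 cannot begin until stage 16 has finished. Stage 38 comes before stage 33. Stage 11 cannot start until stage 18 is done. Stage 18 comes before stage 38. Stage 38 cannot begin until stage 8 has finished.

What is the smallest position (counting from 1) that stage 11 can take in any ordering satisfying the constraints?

Working backwards through the constraints from stage 11, its only required predecessor is stage 18.
So at minimum 1 stage comes before stage 11, putting stage 11 no earlier than position 2. That position is achievable by scheduling exactly that predecessor first.

2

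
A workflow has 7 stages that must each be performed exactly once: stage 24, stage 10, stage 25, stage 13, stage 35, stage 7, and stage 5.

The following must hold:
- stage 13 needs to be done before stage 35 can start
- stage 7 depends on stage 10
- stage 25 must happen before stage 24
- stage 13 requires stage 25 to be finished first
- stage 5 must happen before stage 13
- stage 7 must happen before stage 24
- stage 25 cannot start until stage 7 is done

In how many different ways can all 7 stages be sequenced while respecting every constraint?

13

2 stages have no prerequisites (stage 10, stage 5), so any of them could come first.
Enumerating by repeatedly choosing an available stage (one whose prerequisites are all placed) gives 13 distinct complete orderings.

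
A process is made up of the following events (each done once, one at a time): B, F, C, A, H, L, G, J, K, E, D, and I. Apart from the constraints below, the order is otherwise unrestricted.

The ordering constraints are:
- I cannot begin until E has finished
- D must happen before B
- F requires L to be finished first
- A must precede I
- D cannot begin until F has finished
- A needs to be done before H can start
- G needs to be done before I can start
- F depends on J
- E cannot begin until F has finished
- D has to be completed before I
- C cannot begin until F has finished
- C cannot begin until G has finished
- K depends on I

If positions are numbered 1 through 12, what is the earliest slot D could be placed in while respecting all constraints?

4

Every event that must precede D has to come before it. Tracing all chains that end at D, those events are: F, L, J — 3 in total.
With 3 mandatory predecessors, the earliest D can sit is position 3+1 = 4, and placing just those 3 first achieves it.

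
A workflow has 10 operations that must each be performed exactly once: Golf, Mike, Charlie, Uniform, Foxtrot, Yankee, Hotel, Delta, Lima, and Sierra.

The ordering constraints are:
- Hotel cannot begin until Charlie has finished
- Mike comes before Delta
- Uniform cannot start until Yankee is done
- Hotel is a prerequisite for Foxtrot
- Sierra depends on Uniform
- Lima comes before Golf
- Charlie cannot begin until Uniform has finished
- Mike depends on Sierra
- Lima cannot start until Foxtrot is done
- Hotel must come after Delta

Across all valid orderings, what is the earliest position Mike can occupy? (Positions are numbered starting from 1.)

4

Every operation that must precede Mike has to come before it. Tracing all chains that end at Mike, those operations are: Uniform, Yankee, Sierra — 3 in total.
With 3 mandatory predecessors, the earliest Mike can sit is position 3+1 = 4, and placing just those 3 first achieves it.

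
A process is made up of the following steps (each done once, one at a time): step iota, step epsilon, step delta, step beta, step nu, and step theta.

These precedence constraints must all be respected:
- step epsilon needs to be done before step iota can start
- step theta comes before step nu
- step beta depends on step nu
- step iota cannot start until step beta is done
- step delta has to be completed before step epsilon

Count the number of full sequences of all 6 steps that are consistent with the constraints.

The steps with no prerequisites are step delta, step theta; any of them can be placed first.
Systematically extending each partial ordering one step at a time and counting, there are 10 complete orderings.

10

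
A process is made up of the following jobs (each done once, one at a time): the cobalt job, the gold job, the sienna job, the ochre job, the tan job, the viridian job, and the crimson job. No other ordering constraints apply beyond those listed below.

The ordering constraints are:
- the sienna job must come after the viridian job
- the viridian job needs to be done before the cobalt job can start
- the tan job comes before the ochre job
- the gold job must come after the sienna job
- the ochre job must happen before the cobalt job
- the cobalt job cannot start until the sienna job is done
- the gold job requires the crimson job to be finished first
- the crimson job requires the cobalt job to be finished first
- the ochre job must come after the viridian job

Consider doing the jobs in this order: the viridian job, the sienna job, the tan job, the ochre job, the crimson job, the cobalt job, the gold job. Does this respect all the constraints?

Here the cobalt job comes after the crimson job.
Since the cobalt job is required before the crimson job, the ordering is invalid.

No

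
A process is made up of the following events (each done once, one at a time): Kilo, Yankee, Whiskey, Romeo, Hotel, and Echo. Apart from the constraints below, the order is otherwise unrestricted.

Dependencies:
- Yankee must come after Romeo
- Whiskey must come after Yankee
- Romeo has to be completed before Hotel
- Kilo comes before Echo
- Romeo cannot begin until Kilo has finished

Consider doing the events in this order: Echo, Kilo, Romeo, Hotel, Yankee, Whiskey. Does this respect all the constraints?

No

The sequence places Echo ahead of Kilo.
But one of the constraints requires Kilo before Echo, so this ordering violates it.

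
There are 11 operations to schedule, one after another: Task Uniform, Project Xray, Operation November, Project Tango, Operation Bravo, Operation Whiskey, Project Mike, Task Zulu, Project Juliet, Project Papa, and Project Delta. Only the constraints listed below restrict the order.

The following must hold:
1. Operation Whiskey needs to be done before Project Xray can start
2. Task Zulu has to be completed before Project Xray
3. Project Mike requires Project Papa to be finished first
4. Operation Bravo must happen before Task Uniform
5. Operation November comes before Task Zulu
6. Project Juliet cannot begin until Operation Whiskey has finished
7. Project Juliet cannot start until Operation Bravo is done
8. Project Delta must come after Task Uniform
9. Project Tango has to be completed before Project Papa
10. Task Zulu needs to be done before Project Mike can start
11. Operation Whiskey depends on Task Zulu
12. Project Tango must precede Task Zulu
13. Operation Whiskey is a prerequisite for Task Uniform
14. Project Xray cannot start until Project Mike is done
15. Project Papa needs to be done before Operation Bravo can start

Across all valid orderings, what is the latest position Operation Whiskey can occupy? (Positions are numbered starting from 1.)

The operations that are forced after Operation Whiskey, directly or by a chain of constraints, are Task Uniform, Project Xray, Project Juliet, Project Delta. That's 4 operations.
So at least 4 operations follow Operation Whiskey, putting Operation Whiskey no later than position 7. That position is achievable by scheduling everything else first.

7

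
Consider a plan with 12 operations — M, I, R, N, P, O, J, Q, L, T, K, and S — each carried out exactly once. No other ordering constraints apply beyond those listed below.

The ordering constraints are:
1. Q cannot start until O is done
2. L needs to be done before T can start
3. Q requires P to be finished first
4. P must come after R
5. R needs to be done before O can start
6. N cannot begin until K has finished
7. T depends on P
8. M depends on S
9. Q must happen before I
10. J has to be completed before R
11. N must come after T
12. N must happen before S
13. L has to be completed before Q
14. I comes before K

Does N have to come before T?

In fact the dependencies run the other way: T → N.
So N never precedes T.

No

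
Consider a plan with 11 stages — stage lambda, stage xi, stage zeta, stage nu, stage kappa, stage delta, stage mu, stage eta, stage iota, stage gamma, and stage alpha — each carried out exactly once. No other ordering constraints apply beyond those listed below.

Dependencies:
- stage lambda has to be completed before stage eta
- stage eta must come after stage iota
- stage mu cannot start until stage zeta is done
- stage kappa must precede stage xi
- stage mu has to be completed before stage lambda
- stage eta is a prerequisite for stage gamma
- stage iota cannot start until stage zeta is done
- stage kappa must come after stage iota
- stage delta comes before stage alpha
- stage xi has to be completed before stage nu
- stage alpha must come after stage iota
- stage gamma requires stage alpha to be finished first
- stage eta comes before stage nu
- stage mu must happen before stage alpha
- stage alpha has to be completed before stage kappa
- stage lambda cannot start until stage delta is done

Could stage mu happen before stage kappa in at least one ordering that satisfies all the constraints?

Yes

The constraints force stage mu before stage kappa, so yes — every valid ordering has stage mu earlier.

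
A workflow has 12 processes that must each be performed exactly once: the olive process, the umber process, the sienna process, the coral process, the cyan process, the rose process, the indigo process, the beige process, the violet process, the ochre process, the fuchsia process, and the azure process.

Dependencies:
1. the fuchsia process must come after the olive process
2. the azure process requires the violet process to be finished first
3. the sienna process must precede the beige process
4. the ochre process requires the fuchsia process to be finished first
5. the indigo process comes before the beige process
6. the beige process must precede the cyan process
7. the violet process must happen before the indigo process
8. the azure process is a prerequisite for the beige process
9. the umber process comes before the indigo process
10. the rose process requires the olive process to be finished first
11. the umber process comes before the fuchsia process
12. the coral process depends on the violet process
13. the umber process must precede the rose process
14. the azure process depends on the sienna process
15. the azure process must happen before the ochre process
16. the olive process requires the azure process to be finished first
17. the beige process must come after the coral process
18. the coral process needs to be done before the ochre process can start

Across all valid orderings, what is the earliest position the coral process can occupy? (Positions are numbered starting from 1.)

Working backwards through the constraints from the coral process, its only required predecessor is the violet process.
With 1 mandatory predecessor, the earliest the coral process can sit is position 1+1 = 2, and placing just that one first achieves it.

2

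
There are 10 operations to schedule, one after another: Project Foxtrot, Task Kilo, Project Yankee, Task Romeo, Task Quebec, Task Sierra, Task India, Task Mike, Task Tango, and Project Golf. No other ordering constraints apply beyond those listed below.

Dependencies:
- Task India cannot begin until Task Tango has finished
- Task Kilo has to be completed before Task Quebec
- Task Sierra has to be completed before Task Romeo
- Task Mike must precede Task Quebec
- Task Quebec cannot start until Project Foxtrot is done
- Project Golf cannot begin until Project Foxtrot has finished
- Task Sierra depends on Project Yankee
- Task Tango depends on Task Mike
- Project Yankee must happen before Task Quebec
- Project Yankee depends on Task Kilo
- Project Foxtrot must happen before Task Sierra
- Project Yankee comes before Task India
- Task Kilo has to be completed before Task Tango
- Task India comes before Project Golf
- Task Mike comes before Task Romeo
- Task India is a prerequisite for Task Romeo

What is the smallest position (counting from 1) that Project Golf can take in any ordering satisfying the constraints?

7

Working backwards through the constraints from Project Golf, its full set of required predecessors is Project Foxtrot, Task Kilo, Project Yankee, Task India, Task Mike, Task Tango — 6 of them.
With 6 mandatory predecessors, the earliest Project Golf can sit is position 6+1 = 7, and placing just those 6 first achieves it.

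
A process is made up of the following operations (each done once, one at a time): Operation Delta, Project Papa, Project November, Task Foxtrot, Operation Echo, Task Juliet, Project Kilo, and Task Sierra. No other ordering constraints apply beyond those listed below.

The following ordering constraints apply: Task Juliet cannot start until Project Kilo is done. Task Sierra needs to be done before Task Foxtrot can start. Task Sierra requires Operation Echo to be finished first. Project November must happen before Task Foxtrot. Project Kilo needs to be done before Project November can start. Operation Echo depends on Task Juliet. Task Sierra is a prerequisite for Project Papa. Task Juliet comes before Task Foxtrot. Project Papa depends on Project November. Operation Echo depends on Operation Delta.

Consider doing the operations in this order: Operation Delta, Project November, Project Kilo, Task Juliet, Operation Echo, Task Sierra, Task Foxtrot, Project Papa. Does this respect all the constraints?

The sequence places Project November ahead of Project Kilo.
That contradicts the constraint that Project Kilo must precede Project November.

No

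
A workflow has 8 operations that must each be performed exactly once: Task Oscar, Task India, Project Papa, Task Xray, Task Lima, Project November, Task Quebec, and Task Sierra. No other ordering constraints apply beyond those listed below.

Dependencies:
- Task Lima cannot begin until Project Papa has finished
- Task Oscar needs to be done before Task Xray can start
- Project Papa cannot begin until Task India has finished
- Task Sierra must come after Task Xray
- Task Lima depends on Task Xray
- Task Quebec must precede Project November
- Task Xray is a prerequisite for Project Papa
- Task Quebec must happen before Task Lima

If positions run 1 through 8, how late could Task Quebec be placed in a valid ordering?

Every operation that must follow Task Quebec has to come after it. Tracing all chains starting from Task Quebec, those operations are: Task Lima, Project November — 2 in total.
So at least 2 operations follow Task Quebec, putting Task Quebec no later than position 6. That position is achievable by scheduling everything else first.

6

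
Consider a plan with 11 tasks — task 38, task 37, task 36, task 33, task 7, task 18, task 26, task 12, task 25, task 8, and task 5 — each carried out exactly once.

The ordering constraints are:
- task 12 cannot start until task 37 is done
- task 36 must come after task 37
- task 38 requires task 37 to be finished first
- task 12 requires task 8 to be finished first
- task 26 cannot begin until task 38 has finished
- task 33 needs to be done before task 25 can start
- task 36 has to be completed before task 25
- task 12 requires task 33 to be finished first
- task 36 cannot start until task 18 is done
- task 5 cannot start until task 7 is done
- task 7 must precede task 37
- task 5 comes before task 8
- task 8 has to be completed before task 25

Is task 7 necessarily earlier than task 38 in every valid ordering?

Yes

Chaining the stated constraints: task 7 → task 37 → task 38.
That forces task 7 before task 38 in every valid schedule.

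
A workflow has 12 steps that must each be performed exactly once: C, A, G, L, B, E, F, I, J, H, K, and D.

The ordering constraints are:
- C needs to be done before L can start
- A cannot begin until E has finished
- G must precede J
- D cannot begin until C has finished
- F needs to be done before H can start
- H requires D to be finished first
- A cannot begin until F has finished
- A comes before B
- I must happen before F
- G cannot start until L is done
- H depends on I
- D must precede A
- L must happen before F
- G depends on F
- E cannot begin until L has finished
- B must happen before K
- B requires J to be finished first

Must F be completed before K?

Yes

Following the dependencies: F → A → B → K.
So F must precede K in any valid ordering.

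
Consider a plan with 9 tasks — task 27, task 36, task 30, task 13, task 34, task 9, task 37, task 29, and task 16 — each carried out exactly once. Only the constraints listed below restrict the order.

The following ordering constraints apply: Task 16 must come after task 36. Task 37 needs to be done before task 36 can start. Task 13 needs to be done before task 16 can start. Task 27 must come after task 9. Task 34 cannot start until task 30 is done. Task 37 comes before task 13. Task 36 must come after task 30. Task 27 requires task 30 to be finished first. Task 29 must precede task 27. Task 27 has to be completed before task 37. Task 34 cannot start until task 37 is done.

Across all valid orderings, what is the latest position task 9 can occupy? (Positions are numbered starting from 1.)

Every task that must follow task 9 has to come after it. Tracing all chains starting from task 9, those tasks are: task 27, task 36, task 13, task 34, task 37, task 16 — 6 in total.
With 6 mandatory successors out of 9 tasks total, the latest slot for task 9 is 9−6 = 3, and it's reachable by doing all non-successors before task 9.

3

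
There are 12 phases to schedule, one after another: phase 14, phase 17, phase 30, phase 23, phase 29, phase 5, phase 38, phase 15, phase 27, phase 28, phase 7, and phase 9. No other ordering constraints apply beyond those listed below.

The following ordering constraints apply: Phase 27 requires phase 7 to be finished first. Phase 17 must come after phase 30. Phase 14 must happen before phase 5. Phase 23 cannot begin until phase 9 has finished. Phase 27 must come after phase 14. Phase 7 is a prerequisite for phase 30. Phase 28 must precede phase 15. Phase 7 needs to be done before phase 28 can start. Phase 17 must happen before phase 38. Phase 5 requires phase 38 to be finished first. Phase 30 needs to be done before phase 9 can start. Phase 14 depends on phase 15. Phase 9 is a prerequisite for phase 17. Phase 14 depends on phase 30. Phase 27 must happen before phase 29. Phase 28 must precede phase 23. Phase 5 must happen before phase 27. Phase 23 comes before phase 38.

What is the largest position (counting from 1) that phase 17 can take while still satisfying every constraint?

8

Following every chain forward from phase 17, the phases that must come later are phase 29, phase 5, phase 38, phase 27 — 4 of them.
With 4 mandatory successors out of 12 phases total, the latest slot for phase 17 is 12−4 = 8, and it's reachable by doing all non-successors before phase 17.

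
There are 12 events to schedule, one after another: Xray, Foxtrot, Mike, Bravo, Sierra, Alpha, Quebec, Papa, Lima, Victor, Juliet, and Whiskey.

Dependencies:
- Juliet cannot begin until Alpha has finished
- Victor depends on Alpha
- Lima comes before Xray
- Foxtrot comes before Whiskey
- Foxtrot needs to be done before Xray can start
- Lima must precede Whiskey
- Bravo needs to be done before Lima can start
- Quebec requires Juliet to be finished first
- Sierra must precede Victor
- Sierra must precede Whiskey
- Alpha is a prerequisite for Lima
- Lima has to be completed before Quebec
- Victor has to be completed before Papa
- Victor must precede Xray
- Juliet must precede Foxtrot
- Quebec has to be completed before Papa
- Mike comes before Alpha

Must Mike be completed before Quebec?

There is a constraint chain Mike → Alpha → Lima → Quebec.
Hence Mike necessarily comes before Quebec.

Yes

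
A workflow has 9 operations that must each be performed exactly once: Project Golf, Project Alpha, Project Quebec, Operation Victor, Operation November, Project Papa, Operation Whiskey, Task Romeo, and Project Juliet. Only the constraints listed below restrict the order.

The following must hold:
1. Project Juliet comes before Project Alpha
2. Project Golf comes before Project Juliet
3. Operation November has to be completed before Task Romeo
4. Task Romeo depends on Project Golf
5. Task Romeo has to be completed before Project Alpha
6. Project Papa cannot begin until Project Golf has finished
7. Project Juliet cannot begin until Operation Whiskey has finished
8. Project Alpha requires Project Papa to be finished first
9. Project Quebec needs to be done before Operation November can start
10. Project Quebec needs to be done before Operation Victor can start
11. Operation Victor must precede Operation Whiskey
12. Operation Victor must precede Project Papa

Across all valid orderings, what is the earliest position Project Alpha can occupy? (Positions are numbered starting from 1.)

Working backwards through the constraints from Project Alpha, its full set of required predecessors is Project Golf, Project Quebec, Operation Victor, Operation November, Project Papa, Operation Whiskey, Task Romeo, Project Juliet — 8 of them.
With 8 mandatory predecessors, the earliest Project Alpha can sit is position 8+1 = 9, and placing just those 8 first achieves it.

9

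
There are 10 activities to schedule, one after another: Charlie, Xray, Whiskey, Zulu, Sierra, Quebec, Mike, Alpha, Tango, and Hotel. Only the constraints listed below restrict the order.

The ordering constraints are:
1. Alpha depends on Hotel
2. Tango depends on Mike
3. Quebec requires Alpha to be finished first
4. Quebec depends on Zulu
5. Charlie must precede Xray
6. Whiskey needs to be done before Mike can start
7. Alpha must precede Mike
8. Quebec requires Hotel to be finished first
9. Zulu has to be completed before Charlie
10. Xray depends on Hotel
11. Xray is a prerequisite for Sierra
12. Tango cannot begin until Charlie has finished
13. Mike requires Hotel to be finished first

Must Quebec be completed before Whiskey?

No

Nothing in the constraints links Quebec and Whiskey; they are unordered relative to each other.
A valid ordering placing Whiskey before Quebec exists, so the answer is no.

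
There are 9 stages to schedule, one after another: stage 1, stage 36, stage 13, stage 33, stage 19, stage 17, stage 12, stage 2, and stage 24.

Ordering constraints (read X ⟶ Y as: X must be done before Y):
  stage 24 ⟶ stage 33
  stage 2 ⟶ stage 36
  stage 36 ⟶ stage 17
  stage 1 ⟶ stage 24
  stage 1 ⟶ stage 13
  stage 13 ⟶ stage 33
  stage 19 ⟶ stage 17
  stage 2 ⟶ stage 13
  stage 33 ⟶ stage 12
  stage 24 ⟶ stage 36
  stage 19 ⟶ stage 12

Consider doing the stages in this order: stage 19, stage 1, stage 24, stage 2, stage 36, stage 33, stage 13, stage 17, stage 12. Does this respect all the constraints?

The sequence places stage 33 ahead of stage 13.
That contradicts the constraint that stage 13 must precede stage 33.

No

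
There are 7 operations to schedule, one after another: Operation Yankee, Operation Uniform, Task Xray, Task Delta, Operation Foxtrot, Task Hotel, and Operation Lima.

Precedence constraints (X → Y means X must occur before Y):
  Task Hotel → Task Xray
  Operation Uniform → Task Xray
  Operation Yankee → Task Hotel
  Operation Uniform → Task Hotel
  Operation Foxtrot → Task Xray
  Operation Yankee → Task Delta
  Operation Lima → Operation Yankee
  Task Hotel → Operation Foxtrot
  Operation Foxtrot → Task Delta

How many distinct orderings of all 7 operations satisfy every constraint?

6

The operations with no prerequisites are Operation Uniform, Operation Lima; any of them can be placed first.
Counting all ways to extend the partial order to a total order gives 6.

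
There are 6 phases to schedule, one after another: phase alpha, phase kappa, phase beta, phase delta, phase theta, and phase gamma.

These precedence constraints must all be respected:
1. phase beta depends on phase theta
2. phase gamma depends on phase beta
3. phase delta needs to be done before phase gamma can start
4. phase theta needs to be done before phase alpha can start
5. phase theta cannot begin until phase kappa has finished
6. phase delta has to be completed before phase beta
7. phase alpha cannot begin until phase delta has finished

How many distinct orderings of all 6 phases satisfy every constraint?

9

The phases with no prerequisites are phase kappa, phase delta; any of them can be placed first.
Enumerating by repeatedly choosing an available phase (one whose prerequisites are all placed) gives 9 distinct complete orderings.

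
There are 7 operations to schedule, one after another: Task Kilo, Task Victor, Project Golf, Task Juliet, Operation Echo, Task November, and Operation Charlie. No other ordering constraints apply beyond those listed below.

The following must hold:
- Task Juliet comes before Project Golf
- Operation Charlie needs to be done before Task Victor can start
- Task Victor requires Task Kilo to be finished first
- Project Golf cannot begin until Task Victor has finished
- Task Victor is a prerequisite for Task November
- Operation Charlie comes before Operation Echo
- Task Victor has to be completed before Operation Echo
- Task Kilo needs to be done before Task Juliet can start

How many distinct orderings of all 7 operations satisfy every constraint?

2 operations have no prerequisites (Task Kilo, Operation Charlie), so any of them could come first.
Systematically extending each partial ordering one operation at a time and counting, there are 42 complete orderings.

42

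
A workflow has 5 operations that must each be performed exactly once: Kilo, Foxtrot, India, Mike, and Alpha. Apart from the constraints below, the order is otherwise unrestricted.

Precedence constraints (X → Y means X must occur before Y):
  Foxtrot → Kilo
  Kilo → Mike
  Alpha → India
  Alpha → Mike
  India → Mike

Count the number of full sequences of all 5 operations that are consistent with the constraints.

2 operations have no prerequisites (Foxtrot, Alpha), so any of them could come first.
Enumerating by repeatedly choosing an available operation (one whose prerequisites are all placed) gives 6 distinct complete orderings.

6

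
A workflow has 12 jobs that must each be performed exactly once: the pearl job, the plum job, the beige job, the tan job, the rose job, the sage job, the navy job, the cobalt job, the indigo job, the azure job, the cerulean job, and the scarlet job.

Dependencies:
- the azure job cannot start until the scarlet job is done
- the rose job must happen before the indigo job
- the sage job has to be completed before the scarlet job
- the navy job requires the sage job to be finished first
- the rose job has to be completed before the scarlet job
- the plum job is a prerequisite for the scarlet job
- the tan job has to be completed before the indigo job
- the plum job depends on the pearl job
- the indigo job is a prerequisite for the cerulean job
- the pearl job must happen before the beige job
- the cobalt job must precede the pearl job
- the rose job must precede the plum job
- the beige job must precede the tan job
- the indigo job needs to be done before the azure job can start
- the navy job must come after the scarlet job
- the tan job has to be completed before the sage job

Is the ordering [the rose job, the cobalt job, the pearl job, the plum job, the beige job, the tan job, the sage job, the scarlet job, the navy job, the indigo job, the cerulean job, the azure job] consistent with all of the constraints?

Going through the constraints one by one, each required predecessor appears earlier in the sequence than its dependent — e.g. the rose job (position 1) is before the indigo job (position 10), as required.

Yes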